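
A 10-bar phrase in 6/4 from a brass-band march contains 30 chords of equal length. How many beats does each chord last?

10 bars × 6 beats/bar = 60 beats total.
60 beats ÷ 30 chords = 2 beats per chord.
(That is a half note.)

2 beats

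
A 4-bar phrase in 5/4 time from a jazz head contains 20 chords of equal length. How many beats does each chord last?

4 bars × 5 beats/bar = 20 beats total.
20 beats ÷ 20 chords = 1 beats per chord.
(That is a quarter note.)

1 beat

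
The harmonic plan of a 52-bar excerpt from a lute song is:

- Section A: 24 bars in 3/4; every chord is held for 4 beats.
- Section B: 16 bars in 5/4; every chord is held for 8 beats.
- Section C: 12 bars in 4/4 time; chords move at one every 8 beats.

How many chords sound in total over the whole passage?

A: 24 bars × 3 beats = 72 beats; 4 beats/chord → 18 chords.
B: 16 bars × 5 beats = 80 beats; 8 beats/chord → 10 chords.
C: 12 bars × 4 beats = 48 beats; 8 beats/chord → 6 chords.
Total: 18 + 10 + 6 = 34.

34 chords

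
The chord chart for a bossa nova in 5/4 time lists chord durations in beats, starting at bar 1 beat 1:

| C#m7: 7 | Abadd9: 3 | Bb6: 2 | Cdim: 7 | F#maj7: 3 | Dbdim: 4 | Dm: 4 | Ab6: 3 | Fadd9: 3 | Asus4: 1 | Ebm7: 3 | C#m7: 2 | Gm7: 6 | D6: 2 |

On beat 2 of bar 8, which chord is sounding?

Beat 2 of bar 8 is beat (8−1)×5 + 2 = 37 overall.
Running totals: C#m7 ends at 7, Abadd9 ends at 10, Bb6 ends at 12, Cdim ends at 19, F#maj7 ends at 22, Dbdim ends at 26, Dm ends at 30, Ab6 ends at 33, Fadd9 ends at 36, Asus4 ends at 37.
Beat 37 falls within Asus4.

Asus4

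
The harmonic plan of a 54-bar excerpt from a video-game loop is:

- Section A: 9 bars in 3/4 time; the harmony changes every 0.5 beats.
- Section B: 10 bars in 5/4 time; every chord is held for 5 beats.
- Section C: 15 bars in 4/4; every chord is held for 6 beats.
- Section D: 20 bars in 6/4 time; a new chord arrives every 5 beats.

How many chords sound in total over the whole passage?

98 chords

A: 9·3 = 27 beats, 27/0.5 = 54 chords.
B: 10·5 = 50 beats, 50/5 = 10 chords.
C: 15·4 = 60 beats, 60/6 = 10 chords.
D: 20·6 = 120 beats, 120/5 = 24 chords.
Total: 54 + 10 + 10 + 24 = 98.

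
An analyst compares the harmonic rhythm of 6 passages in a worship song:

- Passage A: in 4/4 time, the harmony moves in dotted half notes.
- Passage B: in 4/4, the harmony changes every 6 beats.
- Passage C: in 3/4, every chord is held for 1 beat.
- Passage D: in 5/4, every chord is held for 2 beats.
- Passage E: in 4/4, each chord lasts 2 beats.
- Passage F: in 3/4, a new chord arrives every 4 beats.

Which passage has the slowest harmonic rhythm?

Passage B

A: 4 beats/bar ÷ 3 beats/chord = 4/3 chords/bar.
B: 4 beats/bar ÷ 6 beats/chord = 2/3 chords/bar.
C: 3 beats/bar ÷ 1 beat/chord = 3 chords/bar.
D: 5 beats/bar ÷ 2 beats/chord = 2.5 chords/bar.
E: 4 beats/bar ÷ 2 beats/chord = 2 chords/bar.
F: 3 beats/bar ÷ 4 beats/chord = 0.75 chords/bar.
Slowest is B at 2/3 chords/bar.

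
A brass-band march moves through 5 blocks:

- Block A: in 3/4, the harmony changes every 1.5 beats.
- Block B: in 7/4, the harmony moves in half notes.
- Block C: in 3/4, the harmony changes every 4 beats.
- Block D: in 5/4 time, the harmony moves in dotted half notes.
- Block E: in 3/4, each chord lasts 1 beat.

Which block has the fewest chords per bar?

Block C

A: 3 beats/bar ÷ 1.5 beats/chord = 2 chords/bar.
B: 7 beats/bar ÷ 2 beats/chord = 3.5 chords/bar.
C: 3 beats/bar ÷ 4 beats/chord = 0.75 chords/bar.
D: 5 beats/bar ÷ 3 beats/chord = 5/3 chords/bar.
E: 3 beats/bar ÷ 1 beat/chord = 3 chords/bar.
Slowest is C at 0.75 chords/bar.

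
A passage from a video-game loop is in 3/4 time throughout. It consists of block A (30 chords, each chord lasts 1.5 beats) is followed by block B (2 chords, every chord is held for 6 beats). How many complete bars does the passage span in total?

A: 30 × 1.5 = 45 beats = 15 bars.
B: 2 × 6 = 12 beats = 4 bars.
Total: 15 + 4 = 19 bars.

19 bars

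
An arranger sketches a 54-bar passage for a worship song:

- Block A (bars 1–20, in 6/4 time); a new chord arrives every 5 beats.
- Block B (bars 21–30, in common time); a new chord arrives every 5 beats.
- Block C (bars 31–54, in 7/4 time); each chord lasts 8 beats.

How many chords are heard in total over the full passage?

A has 120 beats and chords last 5 each, so 24 chords.
B has 40 beats and chords last 5 each, so 8 chords.
C has 168 beats and chords last 8 each, so 21 chords.
Total: 24 + 8 + 21 = 53.

53 chords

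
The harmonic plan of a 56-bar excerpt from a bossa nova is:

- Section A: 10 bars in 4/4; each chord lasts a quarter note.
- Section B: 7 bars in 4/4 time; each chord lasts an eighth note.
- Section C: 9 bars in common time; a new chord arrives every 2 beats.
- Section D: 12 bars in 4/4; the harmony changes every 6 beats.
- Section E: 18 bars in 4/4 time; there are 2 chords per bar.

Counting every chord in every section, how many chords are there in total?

A: 10 bars × 4 beats = 40 beats; 1 beat/chord → 40 chords.
B: 7 bars × 4 beats = 28 beats; 0.5 beats/chord → 56 chords.
C: 9 bars × 4 beats = 36 beats; 2 beats/chord → 18 chords.
D: 12 bars × 4 beats = 48 beats; 6 beats/chord → 8 chords.
E: 18 bars × 4 beats = 72 beats; 2 beats/chord → 36 chords.
Total: 40 + 56 + 18 + 8 + 36 = 158.

158 chords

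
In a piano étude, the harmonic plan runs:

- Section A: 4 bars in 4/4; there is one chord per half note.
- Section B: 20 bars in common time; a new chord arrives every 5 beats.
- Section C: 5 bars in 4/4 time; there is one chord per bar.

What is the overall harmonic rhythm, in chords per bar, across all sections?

1 chords per bar

A: 4 bars of 4 beats is 16 beats; at 2 beats each that's 8 chords.
B: 20 bars of 4 beats is 80 beats; at 5 beats each that's 16 chords.
C: 5 bars of 4 beats is 20 beats; at 4 beats each that's 5 chords.
Overall: 29 chords over 29 bars → 29/29 = 1 chords per bar.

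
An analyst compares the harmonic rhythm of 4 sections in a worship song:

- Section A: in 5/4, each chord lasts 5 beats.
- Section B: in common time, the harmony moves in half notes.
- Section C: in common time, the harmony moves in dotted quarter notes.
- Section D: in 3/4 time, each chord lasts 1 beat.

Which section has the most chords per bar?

Section D

A: 5 beats/bar ÷ 5 beats/chord = 1 chord/bar.
B: 4 beats/bar ÷ 2 beats/chord = 2 chords/bar.
C: 4 beats/bar ÷ 1.5 beats/chord = 8/3 chords/bar.
D: 3 beats/bar ÷ 1 beat/chord = 3 chords/bar.
Fastest is D at 3 chords/bar.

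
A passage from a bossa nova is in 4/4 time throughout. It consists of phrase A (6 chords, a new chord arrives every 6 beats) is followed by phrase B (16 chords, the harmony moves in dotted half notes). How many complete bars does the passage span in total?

A: 6 × 6 = 36 beats = 9 bars.
B: 16 × 3 = 48 beats = 12 bars.
Total: 9 + 12 = 21 bars.

21 bars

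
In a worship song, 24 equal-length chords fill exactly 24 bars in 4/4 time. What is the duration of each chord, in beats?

24 bars × 4 beats/bar = 96 beats total.
96 beats ÷ 24 chords = 4 beats per chord.
(That is a whole note.)

4 beats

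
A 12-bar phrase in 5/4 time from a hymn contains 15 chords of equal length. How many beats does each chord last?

12 bars × 5 beats/bar = 60 beats total.
60 beats ÷ 15 chords = 4 beats per chord.
(That is a whole note.)

4 beats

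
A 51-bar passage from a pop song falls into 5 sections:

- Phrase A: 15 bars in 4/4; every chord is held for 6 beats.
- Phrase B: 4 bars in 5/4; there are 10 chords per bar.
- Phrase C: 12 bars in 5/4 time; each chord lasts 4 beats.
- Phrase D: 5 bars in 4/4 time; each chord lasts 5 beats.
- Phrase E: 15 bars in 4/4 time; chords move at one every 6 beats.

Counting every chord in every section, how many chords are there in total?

79 chords

A has 60 beats and chords last 6 each, so 10 chords.
B has 20 beats and chords last 0.5 each, so 40 chords.
C has 60 beats and chords last 4 each, so 15 chords.
D has 20 beats and chords last 5 each, so 4 chords.
E has 60 beats and chords last 6 each, so 10 chords.
Total: 10 + 40 + 15 + 4 + 10 = 79.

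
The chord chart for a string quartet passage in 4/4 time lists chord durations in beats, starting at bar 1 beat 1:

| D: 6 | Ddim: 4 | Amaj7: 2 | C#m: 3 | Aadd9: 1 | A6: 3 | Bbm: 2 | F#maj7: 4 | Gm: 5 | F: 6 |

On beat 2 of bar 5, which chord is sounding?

Beat 2 of bar 5 is beat (5−1)×4 + 2 = 18 overall.
Running totals: D ends at 6, Ddim ends at 10, Amaj7 ends at 12, C#m ends at 15, Aadd9 ends at 16, A6 ends at 19.
Beat 18 falls within A6.

A6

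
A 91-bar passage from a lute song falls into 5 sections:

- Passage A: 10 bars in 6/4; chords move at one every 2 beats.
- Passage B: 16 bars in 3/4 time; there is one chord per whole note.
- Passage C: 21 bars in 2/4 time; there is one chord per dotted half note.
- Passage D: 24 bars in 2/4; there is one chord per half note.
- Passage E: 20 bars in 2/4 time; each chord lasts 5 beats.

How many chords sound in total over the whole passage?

88 chords

A has 60 beats and chords last 2 each, so 30 chords.
B has 48 beats and chords last 4 each, so 12 chords.
C has 42 beats and chords last 3 each, so 14 chords.
D has 48 beats and chords last 2 each, so 24 chords.
E has 40 beats and chords last 5 each, so 8 chords.
Total: 30 + 12 + 14 + 24 + 8 = 88.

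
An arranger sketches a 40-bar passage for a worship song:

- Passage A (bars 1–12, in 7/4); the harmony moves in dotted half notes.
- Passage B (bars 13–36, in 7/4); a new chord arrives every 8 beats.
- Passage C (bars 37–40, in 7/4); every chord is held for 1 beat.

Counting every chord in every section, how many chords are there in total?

77 chords

A has 84 beats and chords last 3 each, so 28 chords.
B has 168 beats and chords last 8 each, so 21 chords.
C has 28 beats and chords last 1 each, so 28 chords.
Total: 28 + 21 + 28 = 77.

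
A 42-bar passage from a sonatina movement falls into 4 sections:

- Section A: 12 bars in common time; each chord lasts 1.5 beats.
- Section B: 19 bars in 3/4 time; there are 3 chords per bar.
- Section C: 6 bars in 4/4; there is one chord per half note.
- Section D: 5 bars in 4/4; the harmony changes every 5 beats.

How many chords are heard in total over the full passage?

A: 12 bars × 4 beats = 48 beats; 1.5 beats/chord → 32 chords.
B: 19 bars × 3 beats = 57 beats; 1 beat/chord → 57 chords.
C: 6 bars × 4 beats = 24 beats; 2 beats/chord → 12 chords.
D: 5 bars × 4 beats = 20 beats; 5 beats/chord → 4 chords.
Total: 32 + 57 + 12 + 4 = 105.

105 chords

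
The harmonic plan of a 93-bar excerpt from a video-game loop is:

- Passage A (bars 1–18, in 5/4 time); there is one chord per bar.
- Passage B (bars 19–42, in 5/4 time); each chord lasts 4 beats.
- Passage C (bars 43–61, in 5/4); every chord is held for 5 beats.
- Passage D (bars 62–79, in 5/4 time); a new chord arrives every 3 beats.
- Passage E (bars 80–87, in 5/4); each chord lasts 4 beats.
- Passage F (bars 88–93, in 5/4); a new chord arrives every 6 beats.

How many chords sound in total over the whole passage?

A: 18 bars × 5 beats = 90 beats; 5 beats/chord → 18 chords.
B: 24 bars × 5 beats = 120 beats; 4 beats/chord → 30 chords.
C: 19 bars × 5 beats = 95 beats; 5 beats/chord → 19 chords.
D: 18 bars × 5 beats = 90 beats; 3 beats/chord → 30 chords.
E: 8 bars × 5 beats = 40 beats; 4 beats/chord → 10 chords.
F: 6 bars × 5 beats = 30 beats; 6 beats/chord → 5 chords.
Total: 18 + 30 + 19 + 30 + 10 + 5 = 112.

112 chords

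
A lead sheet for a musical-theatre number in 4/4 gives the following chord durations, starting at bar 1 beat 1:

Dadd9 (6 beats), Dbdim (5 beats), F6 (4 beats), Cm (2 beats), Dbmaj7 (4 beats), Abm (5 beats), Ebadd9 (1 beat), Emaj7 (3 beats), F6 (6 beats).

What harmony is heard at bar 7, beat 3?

Ebadd9

Beat 3 of bar 7 is beat (7−1)×4 + 3 = 27 overall.
Running totals: Dadd9 ends at 6, Dbdim ends at 11, F6 ends at 15, Cm ends at 17, Dbmaj7 ends at 21, Abm ends at 26, Ebadd9 ends at 27.
Beat 27 falls within Ebadd9.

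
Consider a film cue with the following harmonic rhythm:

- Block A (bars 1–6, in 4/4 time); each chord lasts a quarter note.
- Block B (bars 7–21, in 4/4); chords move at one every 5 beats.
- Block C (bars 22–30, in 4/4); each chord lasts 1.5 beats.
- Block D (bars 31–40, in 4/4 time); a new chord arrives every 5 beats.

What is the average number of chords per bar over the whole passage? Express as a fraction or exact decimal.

A: 6 × 4 = 24 beats ÷ 1 = 24 chords.
B: 15 × 4 = 60 beats ÷ 5 = 12 chords.
C: 9 × 4 = 36 beats ÷ 1.5 = 24 chords.
D: 10 × 4 = 40 beats ÷ 5 = 8 chords.
Overall: 68 chords over 40 bars → 68/40 = 1.7 chords per bar.

1.7 chords per bar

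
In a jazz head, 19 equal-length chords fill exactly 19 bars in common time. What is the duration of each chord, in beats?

19 bars × 4 beats/bar = 76 beats total.
76 beats ÷ 19 chords = 4 beats per chord.
(That is a whole note.)

4 beats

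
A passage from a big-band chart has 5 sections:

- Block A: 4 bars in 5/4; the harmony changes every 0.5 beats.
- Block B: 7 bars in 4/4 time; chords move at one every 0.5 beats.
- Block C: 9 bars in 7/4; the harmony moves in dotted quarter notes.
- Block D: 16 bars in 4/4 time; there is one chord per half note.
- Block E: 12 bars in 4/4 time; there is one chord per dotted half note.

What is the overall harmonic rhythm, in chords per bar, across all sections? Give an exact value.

A: 4 × 5 = 20 beats ÷ 0.5 = 40 chords.
B: 7 × 4 = 28 beats ÷ 0.5 = 56 chords.
C: 9 × 7 = 63 beats ÷ 1.5 = 42 chords.
D: 16 × 4 = 64 beats ÷ 2 = 32 chords.
E: 12 × 4 = 48 beats ÷ 3 = 16 chords.
Overall: 186 chords over 48 bars → 186/48 = 3.875 chords per bar.

3.875 chords per bar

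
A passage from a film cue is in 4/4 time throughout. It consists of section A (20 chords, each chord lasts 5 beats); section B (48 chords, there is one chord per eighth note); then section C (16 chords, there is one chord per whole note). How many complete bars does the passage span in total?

A: 20 × 5 = 100 beats = 25 bars.
B: 48 × 0.5 = 24 beats = 6 bars.
C: 16 × 4 = 64 beats = 16 bars.
Total: 25 + 6 + 16 = 47 bars.

47 bars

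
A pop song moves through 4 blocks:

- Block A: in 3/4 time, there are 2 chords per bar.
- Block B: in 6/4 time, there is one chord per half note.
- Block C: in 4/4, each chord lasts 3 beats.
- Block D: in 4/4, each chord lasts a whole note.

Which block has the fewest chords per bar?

A: 3 beats/bar ÷ 1.5 beats/chord = 2 chords/bar.
B: 6 beats/bar ÷ 2 beats/chord = 3 chords/bar.
C: 4 beats/bar ÷ 3 beats/chord = 4/3 chords/bar.
D: 4 beats/bar ÷ 4 beats/chord = 1 chord/bar.
Slowest is D at 1 chords/bar.

Block D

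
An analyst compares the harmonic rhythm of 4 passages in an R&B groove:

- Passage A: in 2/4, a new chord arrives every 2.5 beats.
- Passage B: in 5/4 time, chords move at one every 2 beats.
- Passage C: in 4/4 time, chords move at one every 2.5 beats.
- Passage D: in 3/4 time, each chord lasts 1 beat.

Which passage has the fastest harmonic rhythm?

Passage D

A: 2/2.5 = 0.8 chords/bar.
B: 5/2 = 2.5 chords/bar.
C: 4/2.5 = 1.6 chords/bar.
D: 3/1 = 3 chords/bar.
Fastest is D at 3 chords/bar.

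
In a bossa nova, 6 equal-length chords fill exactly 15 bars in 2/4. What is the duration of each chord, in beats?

15 bars × 2 beats/bar = 30 beats total.
30 beats ÷ 6 chords = 5 beats per chord.

5 beats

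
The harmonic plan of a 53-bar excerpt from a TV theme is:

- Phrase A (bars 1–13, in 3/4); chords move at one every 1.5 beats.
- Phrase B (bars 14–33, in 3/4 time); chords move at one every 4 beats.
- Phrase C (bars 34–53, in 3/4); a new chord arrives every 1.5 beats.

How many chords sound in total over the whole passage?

81 chords

A has 39 beats and chords last 1.5 each, so 26 chords.
B has 60 beats and chords last 4 each, so 15 chords.
C has 60 beats and chords last 1.5 each, so 40 chords.
Total: 26 + 15 + 40 = 81.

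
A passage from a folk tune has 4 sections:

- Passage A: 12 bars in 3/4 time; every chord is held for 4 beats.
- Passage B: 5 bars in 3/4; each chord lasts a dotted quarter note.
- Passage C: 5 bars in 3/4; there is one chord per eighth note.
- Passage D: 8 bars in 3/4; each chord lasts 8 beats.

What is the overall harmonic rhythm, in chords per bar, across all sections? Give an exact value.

26/15 chords per bar

A: 12 × 3 = 36 beats ÷ 4 = 9 chords.
B: 5 × 3 = 15 beats ÷ 1.5 = 10 chords.
C: 5 × 3 = 15 beats ÷ 0.5 = 30 chords.
D: 8 × 3 = 24 beats ÷ 8 = 3 chords.
Overall: 52 chords over 30 bars → 52/30 = 26/15 chords per bar.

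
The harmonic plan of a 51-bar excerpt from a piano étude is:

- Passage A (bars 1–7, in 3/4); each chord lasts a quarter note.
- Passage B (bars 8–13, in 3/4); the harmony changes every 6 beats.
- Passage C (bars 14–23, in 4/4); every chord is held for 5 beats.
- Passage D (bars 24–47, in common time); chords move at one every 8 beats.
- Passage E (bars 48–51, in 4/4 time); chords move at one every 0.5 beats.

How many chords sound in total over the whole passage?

A has 21 beats and chords last 1 each, so 21 chords.
B has 18 beats and chords last 6 each, so 3 chords.
C has 40 beats and chords last 5 each, so 8 chords.
D has 96 beats and chords last 8 each, so 12 chords.
E has 16 beats and chords last 0.5 each, so 32 chords.
Total: 21 + 3 + 8 + 12 + 32 = 76.

76 chords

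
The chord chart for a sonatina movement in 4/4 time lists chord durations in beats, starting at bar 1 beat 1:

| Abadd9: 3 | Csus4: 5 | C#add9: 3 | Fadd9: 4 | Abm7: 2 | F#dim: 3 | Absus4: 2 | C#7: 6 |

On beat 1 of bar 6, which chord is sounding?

Beat 1 of bar 6 is beat (6−1)×4 + 1 = 21 overall.
Running totals: Abadd9 ends at 3, Csus4 ends at 8, C#add9 ends at 11, Fadd9 ends at 15, Abm7 ends at 17, F#dim ends at 20, Absus4 ends at 22.
Beat 21 falls within Absus4.

Absus4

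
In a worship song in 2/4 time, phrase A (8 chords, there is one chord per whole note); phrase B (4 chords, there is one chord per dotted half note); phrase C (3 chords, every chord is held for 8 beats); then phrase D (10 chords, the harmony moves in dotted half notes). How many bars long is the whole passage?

49 bars

A: 8 × 4 = 32 beats = 16 bars.
B: 4 × 3 = 12 beats = 6 bars.
C: 3 × 8 = 24 beats = 12 bars.
D: 10 × 3 = 30 beats = 15 bars.
Total: 16 + 6 + 12 + 15 = 49 bars.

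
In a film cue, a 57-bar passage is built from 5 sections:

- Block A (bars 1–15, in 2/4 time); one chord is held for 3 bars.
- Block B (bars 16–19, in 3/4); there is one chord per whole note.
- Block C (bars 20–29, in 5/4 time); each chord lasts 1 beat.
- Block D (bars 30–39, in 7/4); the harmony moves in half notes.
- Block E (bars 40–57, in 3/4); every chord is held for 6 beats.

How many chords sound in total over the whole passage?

102 chords

A has 30 beats and chords last 6 each, so 5 chords.
B has 12 beats and chords last 4 each, so 3 chords.
C has 50 beats and chords last 1 each, so 50 chords.
D has 70 beats and chords last 2 each, so 35 chords.
E has 54 beats and chords last 6 each, so 9 chords.
Total: 5 + 3 + 50 + 35 + 9 = 102.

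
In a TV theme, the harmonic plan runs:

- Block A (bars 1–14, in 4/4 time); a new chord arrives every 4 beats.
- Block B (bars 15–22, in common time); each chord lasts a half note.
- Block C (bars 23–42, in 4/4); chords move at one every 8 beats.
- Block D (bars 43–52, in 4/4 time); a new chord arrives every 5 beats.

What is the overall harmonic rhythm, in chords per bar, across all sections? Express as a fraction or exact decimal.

A: 14 × 4 = 56 beats ÷ 4 = 14 chords.
B: 8 × 4 = 32 beats ÷ 2 = 16 chords.
C: 20 × 4 = 80 beats ÷ 8 = 10 chords.
D: 10 × 4 = 40 beats ÷ 5 = 8 chords.
Overall: 48 chords over 52 bars → 48/52 = 12/13 chords per bar.

12/13 chords per bar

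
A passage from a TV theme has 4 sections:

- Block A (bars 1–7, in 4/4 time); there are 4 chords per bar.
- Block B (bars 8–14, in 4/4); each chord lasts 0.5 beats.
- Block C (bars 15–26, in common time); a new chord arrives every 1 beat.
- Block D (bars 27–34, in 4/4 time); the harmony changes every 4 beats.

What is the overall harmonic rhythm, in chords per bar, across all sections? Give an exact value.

70/17 chords per bar

A: 7 × 4 = 28 beats ÷ 1 = 28 chords.
B: 7 × 4 = 28 beats ÷ 0.5 = 56 chords.
C: 12 × 4 = 48 beats ÷ 1 = 48 chords.
D: 8 × 4 = 32 beats ÷ 4 = 8 chords.
Overall: 140 chords over 34 bars → 140/34 = 70/17 chords per bar.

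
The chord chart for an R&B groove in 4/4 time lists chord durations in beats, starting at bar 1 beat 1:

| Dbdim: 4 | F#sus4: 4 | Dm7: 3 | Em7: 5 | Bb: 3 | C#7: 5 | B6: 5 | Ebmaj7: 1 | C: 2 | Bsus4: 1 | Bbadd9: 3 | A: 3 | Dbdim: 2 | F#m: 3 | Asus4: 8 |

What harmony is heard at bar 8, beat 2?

Ebmaj7

Beat 2 of bar 8 is beat (8−1)×4 + 2 = 30 overall.
Running totals: Dbdim ends at 4, F#sus4 ends at 8, Dm7 ends at 11, Em7 ends at 16, Bb ends at 19, C#7 ends at 24, B6 ends at 29, Ebmaj7 ends at 30.
Beat 30 falls within Ebmaj7.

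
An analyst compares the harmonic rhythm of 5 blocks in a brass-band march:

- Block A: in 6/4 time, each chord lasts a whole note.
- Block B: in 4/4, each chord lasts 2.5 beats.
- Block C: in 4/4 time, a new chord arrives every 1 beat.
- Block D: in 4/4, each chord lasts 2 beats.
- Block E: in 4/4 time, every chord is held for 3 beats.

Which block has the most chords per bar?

Block C

A: 6 beats/bar ÷ 4 beats/chord = 1.5 chords/bar.
B: 4 beats/bar ÷ 2.5 beats/chord = 1.6 chords/bar.
C: 4 beats/bar ÷ 1 beat/chord = 4 chords/bar.
D: 4 beats/bar ÷ 2 beats/chord = 2 chords/bar.
E: 4 beats/bar ÷ 3 beats/chord = 4/3 chords/bar.
Fastest is C at 4 chords/bar.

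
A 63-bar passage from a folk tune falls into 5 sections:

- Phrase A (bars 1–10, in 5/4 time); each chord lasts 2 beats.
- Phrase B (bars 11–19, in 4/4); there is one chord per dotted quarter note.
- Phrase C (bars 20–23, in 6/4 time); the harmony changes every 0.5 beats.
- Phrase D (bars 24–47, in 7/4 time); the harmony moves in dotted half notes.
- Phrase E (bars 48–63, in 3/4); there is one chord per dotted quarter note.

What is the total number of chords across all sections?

185 chords

A: 10 bars × 5 beats = 50 beats; 2 beats/chord → 25 chords.
B: 9 bars × 4 beats = 36 beats; 1.5 beats/chord → 24 chords.
C: 4 bars × 6 beats = 24 beats; 0.5 beats/chord → 48 chords.
D: 24 bars × 7 beats = 168 beats; 3 beats/chord → 56 chords.
E: 16 bars × 3 beats = 48 beats; 1.5 beats/chord → 32 chords.
Total: 25 + 24 + 48 + 56 + 32 = 185.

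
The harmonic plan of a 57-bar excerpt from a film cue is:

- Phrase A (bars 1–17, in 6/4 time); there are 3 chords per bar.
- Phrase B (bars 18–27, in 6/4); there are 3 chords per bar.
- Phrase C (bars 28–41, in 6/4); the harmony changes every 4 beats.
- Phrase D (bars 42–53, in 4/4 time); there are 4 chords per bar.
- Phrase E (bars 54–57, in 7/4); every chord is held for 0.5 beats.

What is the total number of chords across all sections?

206 chords

A has 102 beats and chords last 2 each, so 51 chords.
B has 60 beats and chords last 2 each, so 30 chords.
C has 84 beats and chords last 4 each, so 21 chords.
D has 48 beats and chords last 1 each, so 48 chords.
E has 28 beats and chords last 0.5 each, so 56 chords.
Total: 51 + 30 + 21 + 48 + 56 = 206.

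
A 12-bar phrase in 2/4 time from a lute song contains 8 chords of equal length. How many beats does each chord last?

3 beats

12 bars × 2 beats/bar = 24 beats total.
24 beats ÷ 8 chords = 3 beats per chord.
(That is a dotted half note.)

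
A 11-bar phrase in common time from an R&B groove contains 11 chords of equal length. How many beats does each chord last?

11 bars × 4 beats/bar = 44 beats total.
44 beats ÷ 11 chords = 4 beats per chord.
(That is a whole note.)

4 beats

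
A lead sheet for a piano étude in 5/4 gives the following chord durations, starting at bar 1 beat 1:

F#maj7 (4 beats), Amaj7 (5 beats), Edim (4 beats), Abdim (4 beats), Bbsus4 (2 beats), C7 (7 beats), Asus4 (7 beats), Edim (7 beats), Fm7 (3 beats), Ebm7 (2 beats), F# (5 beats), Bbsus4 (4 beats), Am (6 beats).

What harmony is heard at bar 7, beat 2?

Beat 2 of bar 7 is beat (7−1)×5 + 2 = 32 overall.
Running totals: F#maj7 ends at 4, Amaj7 ends at 9, Edim ends at 13, Abdim ends at 17, Bbsus4 ends at 19, C7 ends at 26, Asus4 ends at 33.
Beat 32 falls within Asus4.

Asus4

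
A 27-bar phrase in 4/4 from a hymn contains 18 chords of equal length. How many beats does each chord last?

6 beats

27 bars × 4 beats/bar = 108 beats total.
108 beats ÷ 18 chords = 6 beats per chord.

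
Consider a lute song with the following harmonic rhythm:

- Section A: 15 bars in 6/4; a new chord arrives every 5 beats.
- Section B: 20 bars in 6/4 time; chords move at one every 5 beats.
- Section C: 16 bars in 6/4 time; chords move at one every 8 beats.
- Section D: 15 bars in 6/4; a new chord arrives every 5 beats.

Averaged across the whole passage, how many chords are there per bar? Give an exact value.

A: 15 bars of 6 beats is 90 beats; at 5 beats each that's 18 chords.
B: 20 bars of 6 beats is 120 beats; at 5 beats each that's 24 chords.
C: 16 bars of 6 beats is 96 beats; at 8 beats each that's 12 chords.
D: 15 bars of 6 beats is 90 beats; at 5 beats each that's 18 chords.
Overall: 72 chords over 66 bars → 72/66 = 12/11 chords per bar.

12/11 chords per bar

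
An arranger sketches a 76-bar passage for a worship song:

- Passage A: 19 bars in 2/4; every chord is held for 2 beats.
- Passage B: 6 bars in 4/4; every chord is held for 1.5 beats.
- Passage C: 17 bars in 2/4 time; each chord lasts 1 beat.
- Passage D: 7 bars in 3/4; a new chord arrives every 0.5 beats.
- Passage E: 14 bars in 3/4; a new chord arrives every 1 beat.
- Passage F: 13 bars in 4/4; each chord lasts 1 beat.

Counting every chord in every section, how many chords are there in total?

A has 38 beats and chords last 2 each, so 19 chords.
B has 24 beats and chords last 1.5 each, so 16 chords.
C has 34 beats and chords last 1 each, so 34 chords.
D has 21 beats and chords last 0.5 each, so 42 chords.
E has 42 beats and chords last 1 each, so 42 chords.
F has 52 beats and chords last 1 each, so 52 chords.
Total: 19 + 16 + 34 + 42 + 42 + 52 = 205.

205 chords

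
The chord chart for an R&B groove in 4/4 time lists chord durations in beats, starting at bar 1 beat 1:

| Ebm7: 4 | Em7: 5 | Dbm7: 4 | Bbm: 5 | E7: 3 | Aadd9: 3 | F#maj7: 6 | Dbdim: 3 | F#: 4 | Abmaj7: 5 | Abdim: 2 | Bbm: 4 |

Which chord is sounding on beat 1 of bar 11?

Abmaj7

Beat 1 of bar 11 is beat (11−1)×4 + 1 = 41 overall.
Running totals: Ebm7 ends at 4, Em7 ends at 9, Dbm7 ends at 13, Bbm ends at 18, E7 ends at 21, Aadd9 ends at 24, F#maj7 ends at 30, Dbdim ends at 33, F# ends at 37, Abmaj7 ends at 42.
Beat 41 falls within Abmaj7.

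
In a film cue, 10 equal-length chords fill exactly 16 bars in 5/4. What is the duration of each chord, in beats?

16 bars × 5 beats/bar = 80 beats total.
80 beats ÷ 10 chords = 8 beats per chord.

8 beats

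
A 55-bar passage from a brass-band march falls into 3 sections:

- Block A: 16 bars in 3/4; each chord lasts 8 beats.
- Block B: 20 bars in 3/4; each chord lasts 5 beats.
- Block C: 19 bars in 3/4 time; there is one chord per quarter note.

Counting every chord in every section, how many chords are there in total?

75 chords

A has 48 beats and chords last 8 each, so 6 chords.
B has 60 beats and chords last 5 each, so 12 chords.
C has 57 beats and chords last 1 each, so 57 chords.
Total: 6 + 12 + 57 = 75.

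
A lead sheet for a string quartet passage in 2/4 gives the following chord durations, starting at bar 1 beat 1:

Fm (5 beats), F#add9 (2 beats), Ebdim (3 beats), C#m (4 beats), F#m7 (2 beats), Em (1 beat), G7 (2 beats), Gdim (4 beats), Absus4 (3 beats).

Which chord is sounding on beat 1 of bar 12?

Beat 1 of bar 12 is beat (12−1)×2 + 1 = 23 overall.
Running totals: Fm ends at 5, F#add9 ends at 7, Ebdim ends at 10, C#m ends at 14, F#m7 ends at 16, Em ends at 17, G7 ends at 19, Gdim ends at 23.
Beat 23 falls within Gdim.

Gdim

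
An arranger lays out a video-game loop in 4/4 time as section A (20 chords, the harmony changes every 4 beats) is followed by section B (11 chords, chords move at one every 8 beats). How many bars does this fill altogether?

A: 20 × 4 = 80 beats = 20 bars.
B: 11 × 8 = 88 beats = 22 bars.
Total: 20 + 22 = 42 bars.

42 bars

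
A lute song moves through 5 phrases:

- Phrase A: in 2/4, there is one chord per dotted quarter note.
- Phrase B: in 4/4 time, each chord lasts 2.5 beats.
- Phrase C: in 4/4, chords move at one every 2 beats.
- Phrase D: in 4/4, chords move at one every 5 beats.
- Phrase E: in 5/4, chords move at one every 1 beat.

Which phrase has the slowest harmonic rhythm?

A: 2/1.5 = 4/3 chords/bar.
B: 4/2.5 = 1.6 chords/bar.
C: 4/2 = 2 chords/bar.
D: 4/5 = 0.8 chords/bar.
E: 5/1 = 5 chords/bar.
Slowest is D at 0.8 chords/bar.

Phrase D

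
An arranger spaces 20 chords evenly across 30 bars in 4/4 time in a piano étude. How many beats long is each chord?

30 bars × 4 beats/bar = 120 beats total.
120 beats ÷ 20 chords = 6 beats per chord.

6 beats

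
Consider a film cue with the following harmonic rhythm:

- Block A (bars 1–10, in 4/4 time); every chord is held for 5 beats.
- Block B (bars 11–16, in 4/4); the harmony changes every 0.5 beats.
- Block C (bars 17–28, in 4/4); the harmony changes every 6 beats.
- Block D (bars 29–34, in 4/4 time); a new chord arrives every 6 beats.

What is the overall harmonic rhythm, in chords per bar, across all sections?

2 chords per bar

A: 10 bars of 4 beats is 40 beats; at 5 beats each that's 8 chords.
B: 6 bars of 4 beats is 24 beats; at 0.5 beats each that's 48 chords.
C: 12 bars of 4 beats is 48 beats; at 6 beats each that's 8 chords.
D: 6 bars of 4 beats is 24 beats; at 6 beats each that's 4 chords.
Overall: 68 chords over 34 bars → 68/34 = 2 chords per bar.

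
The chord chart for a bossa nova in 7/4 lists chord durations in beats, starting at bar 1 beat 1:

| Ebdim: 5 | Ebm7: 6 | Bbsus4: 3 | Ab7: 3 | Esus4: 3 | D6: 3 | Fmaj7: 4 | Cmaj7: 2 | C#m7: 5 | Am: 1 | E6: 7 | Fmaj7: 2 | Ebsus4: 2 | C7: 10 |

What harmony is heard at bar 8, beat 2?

Beat 2 of bar 8 is beat (8−1)×7 + 2 = 51 overall.
Running totals: Ebdim ends at 5, Ebm7 ends at 11, Bbsus4 ends at 14, Ab7 ends at 17, Esus4 ends at 20, D6 ends at 23, Fmaj7 ends at 27, Cmaj7 ends at 29, C#m7 ends at 34, Am ends at 35, E6 ends at 42, Fmaj7 ends at 44, Ebsus4 ends at 46, C7 ends at 56.
Beat 51 falls within C7.

C7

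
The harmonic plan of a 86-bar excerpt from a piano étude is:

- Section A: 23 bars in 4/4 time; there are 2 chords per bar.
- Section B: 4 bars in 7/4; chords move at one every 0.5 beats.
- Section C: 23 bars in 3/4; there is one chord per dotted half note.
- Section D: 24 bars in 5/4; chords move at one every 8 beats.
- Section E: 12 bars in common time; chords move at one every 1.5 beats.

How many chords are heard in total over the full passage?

A: 23·4 = 92 beats, 92/2 = 46 chords.
B: 4·7 = 28 beats, 28/0.5 = 56 chords.
C: 23·3 = 69 beats, 69/3 = 23 chords.
D: 24·5 = 120 beats, 120/8 = 15 chords.
E: 12·4 = 48 beats, 48/1.5 = 32 chords.
Total: 46 + 56 + 23 + 15 + 32 = 172.

172 chords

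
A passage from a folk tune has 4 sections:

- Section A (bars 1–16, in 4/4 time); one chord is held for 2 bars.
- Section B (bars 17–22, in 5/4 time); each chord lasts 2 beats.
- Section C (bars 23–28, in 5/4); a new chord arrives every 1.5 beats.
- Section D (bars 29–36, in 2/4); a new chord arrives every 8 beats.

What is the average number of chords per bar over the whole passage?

A: 16 × 4 = 64 beats ÷ 8 = 8 chords.
B: 6 × 5 = 30 beats ÷ 2 = 15 chords.
C: 6 × 5 = 30 beats ÷ 1.5 = 20 chords.
D: 8 × 2 = 16 beats ÷ 8 = 2 chords.
Overall: 45 chords over 36 bars → 45/36 = 1.25 chords per bar.

1.25 chords per bar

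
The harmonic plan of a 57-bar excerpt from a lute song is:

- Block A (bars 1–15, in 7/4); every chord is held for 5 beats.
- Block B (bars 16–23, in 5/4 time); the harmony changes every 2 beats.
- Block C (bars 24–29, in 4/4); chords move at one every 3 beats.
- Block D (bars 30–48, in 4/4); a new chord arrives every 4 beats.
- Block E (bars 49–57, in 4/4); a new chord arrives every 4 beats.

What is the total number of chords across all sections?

A: 15 bars × 7 beats = 105 beats; 5 beats/chord → 21 chords.
B: 8 bars × 5 beats = 40 beats; 2 beats/chord → 20 chords.
C: 6 bars × 4 beats = 24 beats; 3 beats/chord → 8 chords.
D: 19 bars × 4 beats = 76 beats; 4 beats/chord → 19 chords.
E: 9 bars × 4 beats = 36 beats; 4 beats/chord → 9 chords.
Total: 21 + 20 + 8 + 19 + 9 = 77.

77 chords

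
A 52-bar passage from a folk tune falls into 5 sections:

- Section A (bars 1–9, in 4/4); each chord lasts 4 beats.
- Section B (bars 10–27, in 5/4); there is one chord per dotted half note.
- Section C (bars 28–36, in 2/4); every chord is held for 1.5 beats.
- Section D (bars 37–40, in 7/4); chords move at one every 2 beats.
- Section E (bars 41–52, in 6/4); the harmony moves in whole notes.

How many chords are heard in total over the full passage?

83 chords

A: 9 bars × 4 beats = 36 beats; 4 beats/chord → 9 chords.
B: 18 bars × 5 beats = 90 beats; 3 beats/chord → 30 chords.
C: 9 bars × 2 beats = 18 beats; 1.5 beats/chord → 12 chords.
D: 4 bars × 7 beats = 28 beats; 2 beats/chord → 14 chords.
E: 12 bars × 6 beats = 72 beats; 4 beats/chord → 18 chords.
Total: 9 + 30 + 12 + 14 + 18 = 83.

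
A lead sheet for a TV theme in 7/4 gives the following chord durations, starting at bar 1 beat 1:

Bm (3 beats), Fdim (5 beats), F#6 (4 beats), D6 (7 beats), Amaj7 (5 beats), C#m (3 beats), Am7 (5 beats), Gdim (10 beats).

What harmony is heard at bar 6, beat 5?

Beat 5 of bar 6 is beat (6−1)×7 + 5 = 40 overall.
Running totals: Bm ends at 3, Fdim ends at 8, F#6 ends at 12, D6 ends at 19, Amaj7 ends at 24, C#m ends at 27, Am7 ends at 32, Gdim ends at 42.
Beat 40 falls within Gdim.

Gdim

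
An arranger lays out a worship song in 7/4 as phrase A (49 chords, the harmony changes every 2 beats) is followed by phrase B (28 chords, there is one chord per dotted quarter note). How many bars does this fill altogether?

A: 49 × 2 = 98 beats = 14 bars.
B: 28 × 1.5 = 42 beats = 6 bars.
Total: 14 + 6 = 20 bars.

20 bars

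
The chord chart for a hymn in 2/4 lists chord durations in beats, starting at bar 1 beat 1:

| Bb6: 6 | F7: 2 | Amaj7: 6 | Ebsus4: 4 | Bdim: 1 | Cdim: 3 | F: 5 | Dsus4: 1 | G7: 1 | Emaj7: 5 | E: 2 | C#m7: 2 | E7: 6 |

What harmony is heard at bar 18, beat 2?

E

Beat 2 of bar 18 is beat (18−1)×2 + 2 = 36 overall.
Running totals: Bb6 ends at 6, F7 ends at 8, Amaj7 ends at 14, Ebsus4 ends at 18, Bdim ends at 19, Cdim ends at 22, F ends at 27, Dsus4 ends at 28, G7 ends at 29, Emaj7 ends at 34, E ends at 36.
Beat 36 falls within E.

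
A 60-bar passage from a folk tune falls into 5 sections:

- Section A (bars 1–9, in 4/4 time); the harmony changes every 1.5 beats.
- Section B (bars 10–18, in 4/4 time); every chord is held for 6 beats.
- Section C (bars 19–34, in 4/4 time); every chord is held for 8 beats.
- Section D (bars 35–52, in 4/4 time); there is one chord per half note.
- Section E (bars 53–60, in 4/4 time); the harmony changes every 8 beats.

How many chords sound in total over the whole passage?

A: 9·4 = 36 beats, 36/1.5 = 24 chords.
B: 9·4 = 36 beats, 36/6 = 6 chords.
C: 16·4 = 64 beats, 64/8 = 8 chords.
D: 18·4 = 72 beats, 72/2 = 36 chords.
E: 8·4 = 32 beats, 32/8 = 4 chords.
Total: 24 + 6 + 8 + 36 + 4 = 78.

78 chords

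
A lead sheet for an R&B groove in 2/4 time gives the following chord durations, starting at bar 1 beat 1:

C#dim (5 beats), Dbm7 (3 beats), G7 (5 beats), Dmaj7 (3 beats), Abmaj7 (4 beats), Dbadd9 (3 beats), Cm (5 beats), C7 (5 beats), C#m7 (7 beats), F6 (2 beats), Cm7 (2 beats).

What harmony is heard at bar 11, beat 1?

Beat 1 of bar 11 is beat (11−1)×2 + 1 = 21 overall.
Running totals: C#dim ends at 5, Dbm7 ends at 8, G7 ends at 13, Dmaj7 ends at 16, Abmaj7 ends at 20, Dbadd9 ends at 23.
Beat 21 falls within Dbadd9.

Dbadd9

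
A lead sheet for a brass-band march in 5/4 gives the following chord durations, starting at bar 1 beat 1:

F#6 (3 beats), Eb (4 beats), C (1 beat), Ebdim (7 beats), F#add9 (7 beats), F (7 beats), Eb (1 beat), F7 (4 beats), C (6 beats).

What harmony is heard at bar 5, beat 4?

F

Beat 4 of bar 5 is beat (5−1)×5 + 4 = 24 overall.
Running totals: F#6 ends at 3, Eb ends at 7, C ends at 8, Ebdim ends at 15, F#add9 ends at 22, F ends at 29.
Beat 24 falls within F.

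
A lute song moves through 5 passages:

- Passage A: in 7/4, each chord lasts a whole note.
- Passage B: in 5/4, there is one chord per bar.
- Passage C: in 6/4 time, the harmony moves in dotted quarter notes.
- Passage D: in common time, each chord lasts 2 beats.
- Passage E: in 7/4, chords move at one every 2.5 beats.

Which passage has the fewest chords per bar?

A: 7/4 = 1.75 chords/bar.
B: 5/5 = 1 chord/bar.
C: 6/1.5 = 4 chords/bar.
D: 4/2 = 2 chords/bar.
E: 7/2.5 = 2.8 chords/bar.
Slowest is B at 1 chords/bar.

Passage B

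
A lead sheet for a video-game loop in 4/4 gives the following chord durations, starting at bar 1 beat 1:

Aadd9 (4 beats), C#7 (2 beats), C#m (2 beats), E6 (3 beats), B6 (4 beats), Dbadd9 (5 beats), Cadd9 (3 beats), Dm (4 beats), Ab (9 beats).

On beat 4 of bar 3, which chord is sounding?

Beat 4 of bar 3 is beat (3−1)×4 + 4 = 12 overall.
Running totals: Aadd9 ends at 4, C#7 ends at 6, C#m ends at 8, E6 ends at 11, B6 ends at 15.
Beat 12 falls within B6.

B6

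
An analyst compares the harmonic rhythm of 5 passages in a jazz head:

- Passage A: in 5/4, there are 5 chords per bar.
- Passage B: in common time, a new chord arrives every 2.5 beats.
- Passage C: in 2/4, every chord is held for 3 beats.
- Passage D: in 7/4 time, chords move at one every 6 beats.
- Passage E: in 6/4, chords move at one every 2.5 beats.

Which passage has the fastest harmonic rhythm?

A: 5/1 = 5 chords/bar.
B: 4/2.5 = 1.6 chords/bar.
C: 2/3 = 2/3 chords/bar.
D: 7/6 = 7/6 chords/bar.
E: 6/2.5 = 2.4 chords/bar.
Fastest is A at 5 chords/bar.

Passage A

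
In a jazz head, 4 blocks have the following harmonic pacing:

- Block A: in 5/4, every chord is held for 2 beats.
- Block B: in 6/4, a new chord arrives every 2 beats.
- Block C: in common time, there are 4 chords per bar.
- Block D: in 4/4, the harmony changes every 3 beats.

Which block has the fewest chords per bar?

A: 5 beats/bar ÷ 2 beats/chord = 2.5 chords/bar.
B: 6 beats/bar ÷ 2 beats/chord = 3 chords/bar.
C: 4 beats/bar ÷ 1 beat/chord = 4 chords/bar.
D: 4 beats/bar ÷ 3 beats/chord = 4/3 chords/bar.
Slowest is D at 4/3 chords/bar.

Block D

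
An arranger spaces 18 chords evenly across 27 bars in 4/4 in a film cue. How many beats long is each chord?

6 beats

27 bars × 4 beats/bar = 108 beats total.
108 beats ÷ 18 chords = 6 beats per chord.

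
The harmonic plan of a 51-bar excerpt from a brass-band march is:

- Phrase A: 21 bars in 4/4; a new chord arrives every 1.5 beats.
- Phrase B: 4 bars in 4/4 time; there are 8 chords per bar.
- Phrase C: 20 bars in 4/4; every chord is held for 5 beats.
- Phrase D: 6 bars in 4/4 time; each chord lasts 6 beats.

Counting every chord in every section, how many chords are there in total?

A: 21·4 = 84 beats, 84/1.5 = 56 chords.
B: 4·4 = 16 beats, 16/0.5 = 32 chords.
C: 20·4 = 80 beats, 80/5 = 16 chords.
D: 6·4 = 24 beats, 24/6 = 4 chords.
Total: 56 + 32 + 16 + 4 = 108.

108 chords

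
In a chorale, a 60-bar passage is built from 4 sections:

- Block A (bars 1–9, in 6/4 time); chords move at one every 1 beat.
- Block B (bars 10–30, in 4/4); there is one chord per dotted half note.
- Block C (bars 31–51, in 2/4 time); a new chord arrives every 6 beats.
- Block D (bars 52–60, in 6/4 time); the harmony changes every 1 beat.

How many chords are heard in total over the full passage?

143 chords

A: 9 bars × 6 beats = 54 beats; 1 beat/chord → 54 chords.
B: 21 bars × 4 beats = 84 beats; 3 beats/chord → 28 chords.
C: 21 bars × 2 beats = 42 beats; 6 beats/chord → 7 chords.
D: 9 bars × 6 beats = 54 beats; 1 beat/chord → 54 chords.
Total: 54 + 28 + 7 + 54 = 143.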